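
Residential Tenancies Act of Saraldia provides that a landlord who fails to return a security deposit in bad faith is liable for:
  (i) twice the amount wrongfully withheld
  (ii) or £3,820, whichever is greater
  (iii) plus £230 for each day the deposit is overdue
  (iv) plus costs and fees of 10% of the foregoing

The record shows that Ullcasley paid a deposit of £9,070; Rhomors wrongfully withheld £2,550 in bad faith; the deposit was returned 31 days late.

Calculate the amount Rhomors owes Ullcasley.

£13,453

Doubled: 2 × £2,550 = £5,100
Minimum £3,820: £5,100 meets the minimum, no increase.
Late-return penalty: 31 × £230 = £7,130
Damages plus late penalty: £5,100 + £7,130 = £12,230
Costs and fees: 10% of £12,230 = £1,223
Total recovery: £12,230 + £1,223 = £13,453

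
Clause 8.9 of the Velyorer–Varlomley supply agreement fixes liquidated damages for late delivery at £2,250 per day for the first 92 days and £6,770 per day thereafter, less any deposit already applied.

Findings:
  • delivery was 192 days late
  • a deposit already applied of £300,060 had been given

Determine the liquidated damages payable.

First 92 days: 92 × £2,250 = £207,000
Remaining days: (192 − 92) × £6,770 = £677,000
Accrued per-day damages: £207,000 + £677,000 = £884,000
Less deposit already applied: £884,000 − £300,060 = £583,940

£583,940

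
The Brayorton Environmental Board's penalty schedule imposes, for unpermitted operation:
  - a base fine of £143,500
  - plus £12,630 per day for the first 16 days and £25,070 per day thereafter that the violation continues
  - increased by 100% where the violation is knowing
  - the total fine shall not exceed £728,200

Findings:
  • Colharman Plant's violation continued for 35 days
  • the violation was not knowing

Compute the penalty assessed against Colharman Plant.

First 16 days: 16 × £12,630 = £202,080
Remaining days: (35 − 16) × £25,070 = £476,330
Per-day component: £202,080 + £476,330 = £678,410
Base plus per-day: £143,500 + £678,410 = £821,910
The violation was not knowing: no 100% increase.
Cap at £728,200: £821,910 exceeds the cap → £728,200

£728,200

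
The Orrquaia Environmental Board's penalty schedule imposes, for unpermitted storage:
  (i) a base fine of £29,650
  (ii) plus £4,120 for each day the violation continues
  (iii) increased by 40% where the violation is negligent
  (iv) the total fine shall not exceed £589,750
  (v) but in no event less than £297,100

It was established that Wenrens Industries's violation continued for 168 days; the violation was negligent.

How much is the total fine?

£589,750

Per-day component: 168 × £4,120 = £692,160
Base plus per-day: £29,650 + £692,160 = £721,810
Enhancement: 40% of £721,810 = £288,724
Enhanced fine: £721,810 + £288,724 = £1,010,534
Cap at £589,750: £1,010,534 exceeds the cap → £589,750
Minimum £297,100: £589,750 meets the minimum, no increase.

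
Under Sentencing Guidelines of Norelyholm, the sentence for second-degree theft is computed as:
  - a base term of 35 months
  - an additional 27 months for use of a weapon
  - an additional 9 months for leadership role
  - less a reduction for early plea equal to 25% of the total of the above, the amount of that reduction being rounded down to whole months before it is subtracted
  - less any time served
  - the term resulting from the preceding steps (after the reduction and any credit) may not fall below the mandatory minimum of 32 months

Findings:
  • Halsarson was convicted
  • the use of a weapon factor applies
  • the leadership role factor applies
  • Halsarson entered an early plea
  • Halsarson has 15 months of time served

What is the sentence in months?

Use of a weapon enhancement: +27 months
Leadership role enhancement: +9 months
Adjusted term: 35 months + 27 months + 9 months = 71 months
Early plea reduction: 25% of 71 months = 17 months (rounded down)
After reduction: 71 − 17 = 54 months
Less time served: 54 months − 15 months = 39 months
Minimum 32 months: 39 months meets the minimum, no increase.

39 months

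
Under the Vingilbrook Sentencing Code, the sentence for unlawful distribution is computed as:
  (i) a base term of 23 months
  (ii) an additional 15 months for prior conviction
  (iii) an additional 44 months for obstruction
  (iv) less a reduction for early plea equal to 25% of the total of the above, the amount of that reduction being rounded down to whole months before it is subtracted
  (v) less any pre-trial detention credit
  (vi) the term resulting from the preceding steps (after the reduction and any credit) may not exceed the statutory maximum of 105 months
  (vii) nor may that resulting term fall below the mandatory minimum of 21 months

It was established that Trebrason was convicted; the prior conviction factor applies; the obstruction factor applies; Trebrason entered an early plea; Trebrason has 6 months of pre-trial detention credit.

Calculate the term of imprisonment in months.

Prior conviction enhancement: +15 months
Obstruction enhancement: +44 months
Adjusted term: 23 months + 15 months + 44 months = 82 months
Early plea reduction: 25% of 82 months = 20 months (rounded down)
After reduction: 82 − 20 = 62 months
Less pre-trial detention credit: 62 months − 6 months = 56 months
Cap at 105 months: 56 months is within the cap, no reduction.
Minimum 21 months: 56 months meets the minimum, no increase.

56 months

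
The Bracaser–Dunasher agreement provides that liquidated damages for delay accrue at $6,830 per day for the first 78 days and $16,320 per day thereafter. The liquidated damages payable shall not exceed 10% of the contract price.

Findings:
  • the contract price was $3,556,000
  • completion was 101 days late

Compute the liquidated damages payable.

Liquidated damages: $355,600

First 78 days: 78 × $6,830 = $532,740
Remaining days: (101 − 78) × $16,320 = $375,360
Accrued per-day damages: $532,740 + $375,360 = $908,100
Cap: 10% of $3,556,000 = $355,600
Cap at $355,600: $908,100 exceeds the cap → $355,600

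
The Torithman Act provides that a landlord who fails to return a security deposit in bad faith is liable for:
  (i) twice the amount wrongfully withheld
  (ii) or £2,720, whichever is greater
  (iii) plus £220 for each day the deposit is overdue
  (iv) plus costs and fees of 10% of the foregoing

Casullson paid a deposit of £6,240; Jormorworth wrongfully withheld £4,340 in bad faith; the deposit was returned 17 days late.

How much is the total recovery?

£13,662

Doubled: 2 × £4,340 = £8,680
Minimum £2,720: £8,680 meets the minimum, no increase.
Late-return penalty: 17 × £220 = £3,740
Damages plus late penalty: £8,680 + £3,740 = £12,420
Costs and fees: 10% of £12,420 = £1,242
Total recovery: £12,420 + £1,242 = £13,662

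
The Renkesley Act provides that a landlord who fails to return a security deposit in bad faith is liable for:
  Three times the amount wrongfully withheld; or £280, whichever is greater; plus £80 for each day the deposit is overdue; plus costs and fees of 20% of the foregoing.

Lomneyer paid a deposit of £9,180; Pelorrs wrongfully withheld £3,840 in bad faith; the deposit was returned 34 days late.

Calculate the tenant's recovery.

Trebled: 3 × £3,840 = £11,520
Minimum £280: £11,520 meets the minimum, no increase.
Late-return penalty: 34 × £80 = £2,720
Damages plus late penalty: £11,520 + £2,720 = £14,240
Costs and fees: 20% of £14,240 = £2,848
Total recovery: £14,240 + £2,848 = £17,088

Recovery: £17,088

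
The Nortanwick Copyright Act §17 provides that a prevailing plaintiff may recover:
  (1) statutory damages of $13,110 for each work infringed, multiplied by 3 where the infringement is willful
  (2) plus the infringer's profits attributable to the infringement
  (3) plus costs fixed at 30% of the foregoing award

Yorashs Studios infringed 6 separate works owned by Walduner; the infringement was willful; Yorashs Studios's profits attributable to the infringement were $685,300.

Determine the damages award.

$1,197,664

Statutory damages: 6 × $13,110 = $78,660
Trebled: 3 × $78,660 = $235,980
Combined award: $235,980 + $685,300 = $921,280
Costs: 30% of $921,280 = $276,384
Award plus costs: $921,280 + $276,384 = $1,197,664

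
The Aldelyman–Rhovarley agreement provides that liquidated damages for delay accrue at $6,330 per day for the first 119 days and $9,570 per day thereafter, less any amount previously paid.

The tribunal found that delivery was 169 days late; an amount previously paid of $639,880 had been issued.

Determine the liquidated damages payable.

$591,890

First 119 days: 119 × $6,330 = $753,270
Remaining days: (169 − 119) × $9,570 = $478,500
Accrued per-day damages: $753,270 + $478,500 = $1,231,770
Less amount previously paid: $1,231,770 − $639,880 = $591,890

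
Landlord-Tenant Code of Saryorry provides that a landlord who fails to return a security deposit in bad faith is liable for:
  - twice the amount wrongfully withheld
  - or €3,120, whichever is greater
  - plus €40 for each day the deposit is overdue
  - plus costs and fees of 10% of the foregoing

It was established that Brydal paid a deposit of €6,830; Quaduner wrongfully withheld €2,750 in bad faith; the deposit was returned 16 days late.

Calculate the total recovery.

Recovery: €6,754

Doubled: 2 × €2,750 = €5,500
Minimum €3,120: €5,500 meets the minimum, no increase.
Late-return penalty: 16 × €40 = €640
Damages plus late penalty: €5,500 + €640 = €6,140
Costs and fees: 10% of €6,140 = €614
Total recovery: €6,140 + €614 = €6,754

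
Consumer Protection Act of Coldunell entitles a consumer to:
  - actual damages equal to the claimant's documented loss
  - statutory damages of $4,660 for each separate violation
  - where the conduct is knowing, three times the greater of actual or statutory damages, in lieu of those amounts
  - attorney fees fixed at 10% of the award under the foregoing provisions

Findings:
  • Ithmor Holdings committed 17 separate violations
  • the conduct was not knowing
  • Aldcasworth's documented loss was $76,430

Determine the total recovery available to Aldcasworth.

Statutory damages: 17 × $4,660 = $79,220
Conduct not knowing: the in-lieu enhancement does not apply.
Actual plus statutory damages: $76,430 + $79,220 = $155,650
Attorney fees: 10% of $155,650 = $15,565
Total recovery: $155,650 + $15,565 = $171,215

$171,215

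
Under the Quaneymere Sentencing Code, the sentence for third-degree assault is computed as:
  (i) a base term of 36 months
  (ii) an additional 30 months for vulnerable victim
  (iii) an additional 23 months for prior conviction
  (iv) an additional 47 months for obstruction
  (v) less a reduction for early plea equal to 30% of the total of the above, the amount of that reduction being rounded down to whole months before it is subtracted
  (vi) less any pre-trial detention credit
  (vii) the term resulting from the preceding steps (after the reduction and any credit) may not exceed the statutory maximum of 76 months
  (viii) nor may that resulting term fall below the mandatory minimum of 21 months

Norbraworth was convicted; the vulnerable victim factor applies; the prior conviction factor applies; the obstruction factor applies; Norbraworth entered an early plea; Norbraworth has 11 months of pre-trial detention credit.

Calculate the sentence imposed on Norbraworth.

Vulnerable victim enhancement: +30 months
Prior conviction enhancement: +23 months
Obstruction enhancement: +47 months
Adjusted term: 36 months + 30 months + 23 months + 47 months = 136 months
Early plea reduction: 30% of 136 months = 40 months (rounded down)
After reduction: 136 − 40 = 96 months
Less pre-trial detention credit: 96 months − 11 months = 85 months
Cap at 76 months: 85 months exceeds the cap → 76 months
Minimum 21 months: 76 months meets the minimum, no increase.

76 months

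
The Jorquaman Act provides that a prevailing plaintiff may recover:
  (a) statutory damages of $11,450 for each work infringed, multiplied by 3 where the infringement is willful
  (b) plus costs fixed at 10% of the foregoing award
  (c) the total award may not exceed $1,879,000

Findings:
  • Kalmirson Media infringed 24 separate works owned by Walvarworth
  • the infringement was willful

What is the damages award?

$906,840

Statutory damages: 24 × $11,450 = $274,800
Trebled: 3 × $274,800 = $824,400
Costs: 10% of $824,400 = $82,440
Award plus costs: $824,400 + $82,440 = $906,840
Cap at $1,879,000: $906,840 is within the cap, no reduction.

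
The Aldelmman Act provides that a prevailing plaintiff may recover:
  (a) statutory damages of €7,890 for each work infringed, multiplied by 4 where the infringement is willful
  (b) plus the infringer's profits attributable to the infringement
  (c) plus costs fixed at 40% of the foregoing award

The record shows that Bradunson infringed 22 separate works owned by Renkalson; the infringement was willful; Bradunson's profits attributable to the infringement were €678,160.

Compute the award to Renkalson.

Statutory damages: 22 × €7,890 = €173,580
Multiplied by 4: 4 × €173,580 = €694,320
Combined award: €694,320 + €678,160 = €1,372,480
Costs: 40% of €1,372,480 = €548,992
Award plus costs: €1,372,480 + €548,992 = €1,921,472

€1,921,472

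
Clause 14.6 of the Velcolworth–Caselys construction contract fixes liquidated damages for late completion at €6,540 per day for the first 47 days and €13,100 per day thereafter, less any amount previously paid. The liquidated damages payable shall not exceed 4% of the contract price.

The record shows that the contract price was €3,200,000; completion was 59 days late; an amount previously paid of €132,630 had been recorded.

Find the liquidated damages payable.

€128,000

First 47 days: 47 × €6,540 = €307,380
Remaining days: (59 − 47) × €13,100 = €157,200
Accrued per-day damages: €307,380 + €157,200 = €464,580
Less amount previously paid: €464,580 − €132,630 = €331,950
Cap: 4% of €3,200,000 = €128,000
Cap at €128,000: €331,950 exceeds the cap → €128,000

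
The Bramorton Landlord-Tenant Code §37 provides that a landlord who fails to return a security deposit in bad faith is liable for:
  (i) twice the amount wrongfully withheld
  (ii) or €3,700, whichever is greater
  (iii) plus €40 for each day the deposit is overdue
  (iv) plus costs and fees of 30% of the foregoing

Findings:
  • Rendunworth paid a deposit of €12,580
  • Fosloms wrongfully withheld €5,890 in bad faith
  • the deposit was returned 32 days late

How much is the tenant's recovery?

Doubled: 2 × €5,890 = €11,780
Minimum €3,700: €11,780 meets the minimum, no increase.
Late-return penalty: 32 × €40 = €1,280
Damages plus late penalty: €11,780 + €1,280 = €13,060
Costs and fees: 30% of €13,060 = €3,918
Total recovery: €13,060 + €3,918 = €16,978

Recovery: €16,978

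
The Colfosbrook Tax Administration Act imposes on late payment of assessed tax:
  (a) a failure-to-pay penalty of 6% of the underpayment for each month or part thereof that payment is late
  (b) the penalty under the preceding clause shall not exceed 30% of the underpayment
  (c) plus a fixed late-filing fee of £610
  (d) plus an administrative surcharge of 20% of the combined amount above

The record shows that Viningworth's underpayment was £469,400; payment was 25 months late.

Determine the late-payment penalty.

Penalty: £169,716

Accrued rate: 6% × 25 = 150%, capped at 30% → 30%
Failure-to-pay penalty: 30% of £469,400 = £140,820
Penalty before surcharge: £140,820 + £610 = £141,430
Administrative surcharge: 20% of £141,430 = £28,286
Total penalty: £141,430 + £28,286 = £169,716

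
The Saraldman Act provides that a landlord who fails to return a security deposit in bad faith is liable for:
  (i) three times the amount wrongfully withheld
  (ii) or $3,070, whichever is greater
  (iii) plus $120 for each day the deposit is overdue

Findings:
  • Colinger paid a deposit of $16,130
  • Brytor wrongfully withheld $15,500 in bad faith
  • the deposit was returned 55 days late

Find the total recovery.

$53,100

Trebled: 3 × $15,500 = $46,500
Minimum $3,070: $46,500 meets the minimum, no increase.
Late-return penalty: 55 × $120 = $6,600
Damages plus late penalty: $46,500 + $6,600 = $53,100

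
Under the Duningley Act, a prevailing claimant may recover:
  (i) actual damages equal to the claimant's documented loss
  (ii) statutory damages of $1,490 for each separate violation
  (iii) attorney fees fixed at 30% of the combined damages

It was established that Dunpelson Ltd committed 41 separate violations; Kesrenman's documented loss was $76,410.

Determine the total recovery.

$178,750

Statutory damages: 41 × $1,490 = $61,090
Combined damages: $76,410 + $61,090 = $137,500
Attorney fees: 30% of $137,500 = $41,250
Total recovery: $137,500 + $41,250 = $178,750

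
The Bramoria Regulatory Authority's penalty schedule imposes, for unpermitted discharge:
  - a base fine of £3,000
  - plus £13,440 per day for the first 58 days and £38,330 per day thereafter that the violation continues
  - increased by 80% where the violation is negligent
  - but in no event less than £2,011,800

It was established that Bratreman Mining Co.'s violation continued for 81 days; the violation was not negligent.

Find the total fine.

£2,011,800

First 58 days: 58 × £13,440 = £779,520
Remaining days: (81 − 58) × £38,330 = £881,590
Per-day component: £779,520 + £881,590 = £1,661,110
Base plus per-day: £3,000 + £1,661,110 = £1,664,110
The violation was not negligent: no 80% increase.
Minimum £2,011,800: £1,664,110 is below the minimum → £2,011,800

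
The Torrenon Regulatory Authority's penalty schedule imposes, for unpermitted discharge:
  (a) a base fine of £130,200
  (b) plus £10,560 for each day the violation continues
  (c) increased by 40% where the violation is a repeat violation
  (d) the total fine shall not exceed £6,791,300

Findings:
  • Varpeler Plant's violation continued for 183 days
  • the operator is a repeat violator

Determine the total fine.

Per-day component: 183 × £10,560 = £1,932,480
Base plus per-day: £130,200 + £1,932,480 = £2,062,680
Enhancement: 40% of £2,062,680 = £825,072
Enhanced fine: £2,062,680 + £825,072 = £2,887,752
Cap at £6,791,300: £2,887,752 is within the cap, no reduction.

£2,887,752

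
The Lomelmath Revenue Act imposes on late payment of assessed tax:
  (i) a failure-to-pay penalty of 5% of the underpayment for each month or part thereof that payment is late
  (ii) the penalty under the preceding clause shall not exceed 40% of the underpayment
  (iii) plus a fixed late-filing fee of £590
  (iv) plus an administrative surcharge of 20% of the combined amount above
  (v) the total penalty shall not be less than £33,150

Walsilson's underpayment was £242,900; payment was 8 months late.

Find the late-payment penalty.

Accrued rate: 5% × 8 = 40%, capped at 40% → 40%
Failure-to-pay penalty: 40% of £242,900 = £97,160
Penalty before surcharge: £97,160 + £590 = £97,750
Administrative surcharge: 20% of £97,750 = £19,550
Total penalty: £97,750 + £19,550 = £117,300
Minimum £33,150: £117,300 meets the minimum, no increase.

£117,300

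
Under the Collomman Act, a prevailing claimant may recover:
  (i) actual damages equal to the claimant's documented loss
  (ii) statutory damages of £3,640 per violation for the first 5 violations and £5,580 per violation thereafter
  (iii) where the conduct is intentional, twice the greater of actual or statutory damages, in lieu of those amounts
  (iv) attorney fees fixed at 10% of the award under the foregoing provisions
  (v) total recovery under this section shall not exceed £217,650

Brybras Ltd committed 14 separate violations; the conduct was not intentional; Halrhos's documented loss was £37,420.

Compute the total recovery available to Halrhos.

First 5 violations: 5 × £3,640 = £18,200
Remaining violations: (14 − 5) × £5,580 = £50,220
Statutory damages: £18,200 + £50,220 = £68,420
Conduct not intentional: the in-lieu enhancement does not apply.
Actual plus statutory damages: £37,420 + £68,420 = £105,840
Attorney fees: 10% of £105,840 = £10,584
Total before cap: £105,840 + £10,584 = £116,424
Cap at £217,650: £116,424 is within the cap, no reduction.

£116,424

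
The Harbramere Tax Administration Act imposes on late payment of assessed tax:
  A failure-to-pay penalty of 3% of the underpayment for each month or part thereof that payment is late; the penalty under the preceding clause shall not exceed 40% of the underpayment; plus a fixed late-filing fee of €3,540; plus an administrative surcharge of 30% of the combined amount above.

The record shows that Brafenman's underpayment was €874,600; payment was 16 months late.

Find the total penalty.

Accrued rate: 3% × 16 = 48%, capped at 40% → 40%
Failure-to-pay penalty: 40% of €874,600 = €349,840
Penalty before surcharge: €349,840 + €3,540 = €353,380
Administrative surcharge: 30% of €353,380 = €106,014
Total penalty: €353,380 + €106,014 = €459,394

€459,394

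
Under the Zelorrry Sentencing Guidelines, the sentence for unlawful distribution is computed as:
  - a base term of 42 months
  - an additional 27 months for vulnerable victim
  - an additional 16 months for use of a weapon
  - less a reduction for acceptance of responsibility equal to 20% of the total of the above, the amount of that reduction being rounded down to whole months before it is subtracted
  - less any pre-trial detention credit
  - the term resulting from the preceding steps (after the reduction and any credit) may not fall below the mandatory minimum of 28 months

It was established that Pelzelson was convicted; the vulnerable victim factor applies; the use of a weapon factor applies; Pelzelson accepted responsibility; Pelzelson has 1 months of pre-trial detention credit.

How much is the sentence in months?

67 months

Vulnerable victim enhancement: +27 months
Use of a weapon enhancement: +16 months
Adjusted term: 42 months + 27 months + 16 months = 85 months
Acceptance of responsibility reduction: 20% of 85 months = 17 months (rounded down)
After reduction: 85 − 17 = 68 months
Less pre-trial detention credit: 68 months − 1 months = 67 months
Minimum 28 months: 67 months meets the minimum, no increase.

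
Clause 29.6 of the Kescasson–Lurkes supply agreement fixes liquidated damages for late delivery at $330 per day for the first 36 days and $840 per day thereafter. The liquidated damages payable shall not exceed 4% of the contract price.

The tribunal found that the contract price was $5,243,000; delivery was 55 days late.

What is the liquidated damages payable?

First 36 days: 36 × $330 = $11,880
Remaining days: (55 − 36) × $840 = $15,960
Accrued per-day damages: $11,880 + $15,960 = $27,840
Cap: 4% of $5,243,000 = $209,720
Cap at $209,720: $27,840 is within the cap, no reduction.

$27,840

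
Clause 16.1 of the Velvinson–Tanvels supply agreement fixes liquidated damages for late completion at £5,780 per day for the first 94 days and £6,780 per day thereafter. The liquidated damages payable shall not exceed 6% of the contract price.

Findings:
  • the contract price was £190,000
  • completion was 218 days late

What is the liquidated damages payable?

First 94 days: 94 × £5,780 = £543,320
Remaining days: (218 − 94) × £6,780 = £840,720
Accrued per-day damages: £543,320 + £840,720 = £1,384,040
Cap: 6% of £190,000 = £11,400
Cap at £11,400: £1,384,040 exceeds the cap → £11,400

£11,400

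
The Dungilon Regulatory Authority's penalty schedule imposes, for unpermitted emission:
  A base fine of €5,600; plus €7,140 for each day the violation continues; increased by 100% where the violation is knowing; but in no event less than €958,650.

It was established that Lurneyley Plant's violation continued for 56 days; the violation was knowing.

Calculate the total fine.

Civil penalty: €958,650

Per-day component: 56 × €7,140 = €399,840
Base plus per-day: €5,600 + €399,840 = €405,440
Enhancement: 100% of €405,440 = €405,440
Enhanced fine: €405,440 + €405,440 = €810,880
Minimum €958,650: €810,880 is below the minimum → €958,650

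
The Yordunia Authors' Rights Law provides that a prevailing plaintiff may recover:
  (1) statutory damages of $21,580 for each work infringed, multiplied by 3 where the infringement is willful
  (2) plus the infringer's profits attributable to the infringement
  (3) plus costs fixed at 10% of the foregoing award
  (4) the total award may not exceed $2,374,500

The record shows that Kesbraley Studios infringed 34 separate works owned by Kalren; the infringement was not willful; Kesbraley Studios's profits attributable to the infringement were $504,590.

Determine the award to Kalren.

Statutory damages: 34 × $21,580 = $733,720
Infringement not willful: no ×3 enhancement.
Combined award: $733,720 + $504,590 = $1,238,310
Costs: 10% of $1,238,310 = $123,831
Award plus costs: $1,238,310 + $123,831 = $1,362,141
Cap at $2,374,500: $1,362,141 is within the cap, no reduction.

$1,362,141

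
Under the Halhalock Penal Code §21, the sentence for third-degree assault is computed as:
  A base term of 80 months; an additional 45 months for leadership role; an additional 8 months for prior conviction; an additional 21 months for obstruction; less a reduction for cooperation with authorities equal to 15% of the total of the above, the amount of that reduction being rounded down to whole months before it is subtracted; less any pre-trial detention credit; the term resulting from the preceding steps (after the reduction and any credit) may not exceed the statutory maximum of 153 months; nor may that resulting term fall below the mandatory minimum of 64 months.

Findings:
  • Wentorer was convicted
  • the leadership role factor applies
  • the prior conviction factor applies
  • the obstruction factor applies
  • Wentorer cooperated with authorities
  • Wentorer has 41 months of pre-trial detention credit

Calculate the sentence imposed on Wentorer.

Leadership role enhancement: +45 months
Prior conviction enhancement: +8 months
Obstruction enhancement: +21 months
Adjusted term: 80 months + 45 months + 8 months + 21 months = 154 months
Cooperation with authorities reduction: 15% of 154 months = 23 months (rounded down)
After reduction: 154 − 23 = 131 months
Less pre-trial detention credit: 131 months − 41 months = 90 months
Cap at 153 months: 90 months is within the cap, no reduction.
Minimum 64 months: 90 months meets the minimum, no increase.

Sentence: 90 months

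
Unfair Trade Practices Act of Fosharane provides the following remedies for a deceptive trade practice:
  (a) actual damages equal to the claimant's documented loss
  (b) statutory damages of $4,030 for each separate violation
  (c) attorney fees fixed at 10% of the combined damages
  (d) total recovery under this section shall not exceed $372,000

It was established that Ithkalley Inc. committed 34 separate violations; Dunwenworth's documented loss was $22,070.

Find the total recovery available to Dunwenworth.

$174,999

Statutory damages: 34 × $4,030 = $137,020
Combined damages: $22,070 + $137,020 = $159,090
Attorney fees: 10% of $159,090 = $15,909
Total before cap: $159,090 + $15,909 = $174,999
Cap at $372,000: $174,999 is within the cap, no reduction.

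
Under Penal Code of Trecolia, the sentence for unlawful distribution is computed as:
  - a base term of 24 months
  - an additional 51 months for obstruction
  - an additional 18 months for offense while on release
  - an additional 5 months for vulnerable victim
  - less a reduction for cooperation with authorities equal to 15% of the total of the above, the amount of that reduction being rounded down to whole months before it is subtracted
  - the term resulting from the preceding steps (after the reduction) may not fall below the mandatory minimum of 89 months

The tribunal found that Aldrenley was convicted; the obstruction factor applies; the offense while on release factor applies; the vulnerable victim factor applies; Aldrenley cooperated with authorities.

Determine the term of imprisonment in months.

89 months

Obstruction enhancement: +51 months
Offense while on release enhancement: +18 months
Vulnerable victim enhancement: +5 months
Adjusted term: 24 months + 51 months + 18 months + 5 months = 98 months
Cooperation with authorities reduction: 15% of 98 months = 14 months (rounded down)
After reduction: 98 − 14 = 84 months
Minimum 89 months: 84 months is below the minimum → 89 months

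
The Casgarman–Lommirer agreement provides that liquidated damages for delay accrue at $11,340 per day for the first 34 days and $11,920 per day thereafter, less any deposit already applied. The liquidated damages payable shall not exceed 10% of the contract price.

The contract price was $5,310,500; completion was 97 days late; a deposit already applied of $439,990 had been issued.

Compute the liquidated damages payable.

First 34 days: 34 × $11,340 = $385,560
Remaining days: (97 − 34) × $11,920 = $750,960
Accrued per-day damages: $385,560 + $750,960 = $1,136,520
Less deposit already applied: $1,136,520 − $439,990 = $696,530
Cap: 10% of $5,310,500 = $531,050
Cap at $531,050: $696,530 exceeds the cap → $531,050

$531,050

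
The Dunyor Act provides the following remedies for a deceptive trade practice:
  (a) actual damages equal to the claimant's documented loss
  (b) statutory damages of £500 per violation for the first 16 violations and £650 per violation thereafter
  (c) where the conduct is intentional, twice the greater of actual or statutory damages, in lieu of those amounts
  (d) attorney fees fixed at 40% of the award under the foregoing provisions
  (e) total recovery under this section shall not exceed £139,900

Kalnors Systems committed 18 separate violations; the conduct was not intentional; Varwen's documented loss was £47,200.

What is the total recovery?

£79,100

First 16 violations: 16 × £500 = £8,000
Remaining violations: (18 − 16) × £650 = £1,300
Statutory damages: £8,000 + £1,300 = £9,300
Conduct not intentional: the in-lieu enhancement does not apply.
Actual plus statutory damages: £47,200 + £9,300 = £56,500
Attorney fees: 40% of £56,500 = £22,600
Total before cap: £56,500 + £22,600 = £79,100
Cap at £139,900: £79,100 is within the cap, no reduction.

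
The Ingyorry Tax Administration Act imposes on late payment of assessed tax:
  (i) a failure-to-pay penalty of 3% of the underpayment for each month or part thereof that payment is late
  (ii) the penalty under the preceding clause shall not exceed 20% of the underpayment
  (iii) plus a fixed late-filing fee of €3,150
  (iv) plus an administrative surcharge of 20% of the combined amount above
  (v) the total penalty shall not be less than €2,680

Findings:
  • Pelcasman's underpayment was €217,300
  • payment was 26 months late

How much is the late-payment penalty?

Accrued rate: 3% × 26 = 78%, capped at 20% → 20%
Failure-to-pay penalty: 20% of €217,300 = €43,460
Penalty before surcharge: €43,460 + €3,150 = €46,610
Administrative surcharge: 20% of €46,610 = €9,322
Total penalty: €46,610 + €9,322 = €55,932
Minimum €2,680: €55,932 meets the minimum, no increase.

€55,932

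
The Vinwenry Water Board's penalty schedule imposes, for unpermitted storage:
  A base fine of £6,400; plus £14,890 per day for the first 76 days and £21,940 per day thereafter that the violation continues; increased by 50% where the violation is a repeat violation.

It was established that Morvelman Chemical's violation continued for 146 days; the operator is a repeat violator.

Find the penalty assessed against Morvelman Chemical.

Civil penalty: £4,010,760

First 76 days: 76 × £14,890 = £1,131,640
Remaining days: (146 − 76) × £21,940 = £1,535,800
Per-day component: £1,131,640 + £1,535,800 = £2,667,440
Base plus per-day: £6,400 + £2,667,440 = £2,673,840
Enhancement: 50% of £2,673,840 = £1,336,920
Enhanced fine: £2,673,840 + £1,336,920 = £4,010,760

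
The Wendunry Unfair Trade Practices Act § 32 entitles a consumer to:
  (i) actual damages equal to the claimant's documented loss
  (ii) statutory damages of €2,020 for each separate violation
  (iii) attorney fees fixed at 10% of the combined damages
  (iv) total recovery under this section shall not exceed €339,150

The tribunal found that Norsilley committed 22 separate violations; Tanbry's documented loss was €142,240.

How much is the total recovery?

Statutory damages: 22 × €2,020 = €44,440
Combined damages: €142,240 + €44,440 = €186,680
Attorney fees: 10% of €186,680 = €18,668
Total before cap: €186,680 + €18,668 = €205,348
Cap at €339,150: €205,348 is within the cap, no reduction.

€205,348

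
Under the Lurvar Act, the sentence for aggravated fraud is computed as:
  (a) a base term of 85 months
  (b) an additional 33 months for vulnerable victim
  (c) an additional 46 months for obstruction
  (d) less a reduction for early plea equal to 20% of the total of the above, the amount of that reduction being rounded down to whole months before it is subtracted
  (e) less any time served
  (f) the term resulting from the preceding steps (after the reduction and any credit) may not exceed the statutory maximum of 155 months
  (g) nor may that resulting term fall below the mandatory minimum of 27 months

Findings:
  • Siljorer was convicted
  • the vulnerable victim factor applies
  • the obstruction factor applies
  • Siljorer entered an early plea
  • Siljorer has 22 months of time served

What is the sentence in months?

110 months

Vulnerable victim enhancement: +33 months
Obstruction enhancement: +46 months
Adjusted term: 85 months + 33 months + 46 months = 164 months
Early plea reduction: 20% of 164 months = 32 months (rounded down)
After reduction: 164 − 32 = 132 months
Less time served: 132 months − 22 months = 110 months
Cap at 155 months: 110 months is within the cap, no reduction.
Minimum 27 months: 110 months meets the minimum, no increase.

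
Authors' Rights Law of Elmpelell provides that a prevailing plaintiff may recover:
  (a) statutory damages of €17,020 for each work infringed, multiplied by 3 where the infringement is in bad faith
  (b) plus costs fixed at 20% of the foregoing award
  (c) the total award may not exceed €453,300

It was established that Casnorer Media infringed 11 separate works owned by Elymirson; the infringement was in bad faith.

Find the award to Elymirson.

Statutory damages: 11 × €17,020 = €187,220
Trebled: 3 × €187,220 = €561,660
Costs: 20% of €561,660 = €112,332
Award plus costs: €561,660 + €112,332 = €673,992
Cap at €453,300: €673,992 exceeds the cap → €453,300

€453,300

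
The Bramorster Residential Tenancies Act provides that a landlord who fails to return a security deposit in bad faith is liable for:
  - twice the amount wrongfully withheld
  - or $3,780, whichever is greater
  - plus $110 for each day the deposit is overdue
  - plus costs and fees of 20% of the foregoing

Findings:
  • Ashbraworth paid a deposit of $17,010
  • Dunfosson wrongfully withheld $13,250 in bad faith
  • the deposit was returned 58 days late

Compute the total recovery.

Doubled: 2 × $13,250 = $26,500
Minimum $3,780: $26,500 meets the minimum, no increase.
Late-return penalty: 58 × $110 = $6,380
Damages plus late penalty: $26,500 + $6,380 = $32,880
Costs and fees: 20% of $32,880 = $6,576
Total recovery: $32,880 + $6,576 = $39,456

$39,456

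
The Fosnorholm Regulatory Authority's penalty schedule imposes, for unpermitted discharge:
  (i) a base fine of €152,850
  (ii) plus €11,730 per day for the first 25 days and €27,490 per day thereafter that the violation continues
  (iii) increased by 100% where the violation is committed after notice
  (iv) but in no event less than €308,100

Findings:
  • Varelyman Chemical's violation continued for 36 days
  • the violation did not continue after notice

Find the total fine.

€748,490

First 25 days: 25 × €11,730 = €293,250
Remaining days: (36 − 25) × €27,490 = €302,390
Per-day component: €293,250 + €302,390 = €595,640
Base plus per-day: €152,850 + €595,640 = €748,490
The violation did not continue after notice: no 100% increase.
Minimum €308,100: €748,490 meets the minimum, no increase.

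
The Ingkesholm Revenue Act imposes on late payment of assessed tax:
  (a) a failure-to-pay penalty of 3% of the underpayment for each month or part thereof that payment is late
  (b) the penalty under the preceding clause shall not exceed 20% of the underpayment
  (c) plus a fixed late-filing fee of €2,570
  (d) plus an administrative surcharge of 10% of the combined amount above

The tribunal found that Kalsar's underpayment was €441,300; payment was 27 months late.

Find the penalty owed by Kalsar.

Accrued rate: 3% × 27 = 81%, capped at 20% → 20%
Failure-to-pay penalty: 20% of €441,300 = €88,260
Penalty before surcharge: €88,260 + €2,570 = €90,830
Administrative surcharge: 10% of €90,830 = €9,083
Total penalty: €90,830 + €9,083 = €99,913

€99,913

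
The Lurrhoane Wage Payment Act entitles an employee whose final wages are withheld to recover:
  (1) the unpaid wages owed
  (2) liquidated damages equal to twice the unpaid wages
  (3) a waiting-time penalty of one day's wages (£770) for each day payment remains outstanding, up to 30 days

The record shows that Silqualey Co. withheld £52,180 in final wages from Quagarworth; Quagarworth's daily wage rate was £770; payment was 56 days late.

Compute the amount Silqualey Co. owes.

£179,640

Doubled: 2 × £52,180 = £104,360
Penalty days: min(56, 30) = 30
Waiting-time penalty: 30 × £770 = £23,100
Total award: £52,180 + £104,360 + £23,100 = £179,640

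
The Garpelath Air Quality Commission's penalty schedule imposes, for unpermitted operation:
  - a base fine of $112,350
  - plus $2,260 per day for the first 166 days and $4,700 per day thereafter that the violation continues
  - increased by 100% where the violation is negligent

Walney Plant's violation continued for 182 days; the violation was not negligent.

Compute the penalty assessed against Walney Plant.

$562,710

First 166 days: 166 × $2,260 = $375,160
Remaining days: (182 − 166) × $4,700 = $75,200
Per-day component: $375,160 + $75,200 = $450,360
Base plus per-day: $112,350 + $450,360 = $562,710
The violation was not negligent: no 100% increase.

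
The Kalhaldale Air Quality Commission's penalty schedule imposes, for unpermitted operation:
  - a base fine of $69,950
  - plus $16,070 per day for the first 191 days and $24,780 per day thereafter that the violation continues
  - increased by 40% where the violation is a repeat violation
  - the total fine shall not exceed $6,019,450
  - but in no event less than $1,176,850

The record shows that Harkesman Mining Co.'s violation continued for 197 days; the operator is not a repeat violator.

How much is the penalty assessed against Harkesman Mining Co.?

First 191 days: 191 × $16,070 = $3,069,370
Remaining days: (197 − 191) × $24,780 = $148,680
Per-day component: $3,069,370 + $148,680 = $3,218,050
Base plus per-day: $69,950 + $3,218,050 = $3,288,000
The operator is not a repeat violator: no 40% increase.
Cap at $6,019,450: $3,288,000 is within the cap, no reduction.
Minimum $1,176,850: $3,288,000 meets the minimum, no increase.

Civil penalty: $3,288,000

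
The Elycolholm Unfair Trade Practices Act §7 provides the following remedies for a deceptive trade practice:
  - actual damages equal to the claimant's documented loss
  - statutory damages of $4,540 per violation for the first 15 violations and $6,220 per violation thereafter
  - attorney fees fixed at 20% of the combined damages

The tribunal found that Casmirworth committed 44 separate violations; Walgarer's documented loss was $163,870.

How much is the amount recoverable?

$494,820

First 15 violations: 15 × $4,540 = $68,100
Remaining violations: (44 − 15) × $6,220 = $180,380
Statutory damages: $68,100 + $180,380 = $248,480
Combined damages: $163,870 + $248,480 = $412,350
Attorney fees: 20% of $412,350 = $82,470
Total recovery: $412,350 + $82,470 = $494,820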